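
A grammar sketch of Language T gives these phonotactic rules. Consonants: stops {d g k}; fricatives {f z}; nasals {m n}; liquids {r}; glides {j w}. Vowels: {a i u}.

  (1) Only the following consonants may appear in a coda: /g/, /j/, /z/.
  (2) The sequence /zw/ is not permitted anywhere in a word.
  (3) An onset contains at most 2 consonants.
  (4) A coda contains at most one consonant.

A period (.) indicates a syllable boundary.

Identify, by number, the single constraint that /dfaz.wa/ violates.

2

/dfaz.wa/: contains banned sequence /zw/.
This is a violation of constraint 2: "The sequence /zw/ is not permitted anywhere in a word."
The remaining constraints (1, 3, 4) are satisfied.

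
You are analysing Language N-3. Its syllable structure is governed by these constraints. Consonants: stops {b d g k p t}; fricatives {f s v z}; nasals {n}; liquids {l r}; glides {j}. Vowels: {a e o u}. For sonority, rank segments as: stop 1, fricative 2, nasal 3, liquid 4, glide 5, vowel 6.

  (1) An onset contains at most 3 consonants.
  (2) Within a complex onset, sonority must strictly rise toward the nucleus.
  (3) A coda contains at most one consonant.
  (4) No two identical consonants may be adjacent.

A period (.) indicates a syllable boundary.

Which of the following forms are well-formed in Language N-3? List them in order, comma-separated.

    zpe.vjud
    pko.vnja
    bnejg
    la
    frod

la, frod

zpe.vjud — violates constraint 2: syllable 1 onset /zp/: /z/ (fricative, 2) → /p/ (stop, 1) does not rise → ill-formed
pko.vnja — violates constraint 2: syllable 1 onset /pk/: /p/ (stop, 1) → /k/ (stop, 1) does not rise → ill-formed
bnejg — violates constraint 3: syllable 1 coda /jg/ has 2 consonants (> 1) → ill-formed
la — σ1 onset /l/, coda /∅/ ok → well-formed
frod — σ1 onset /fr/ (2→4 rises), coda /d/ ok → well-formed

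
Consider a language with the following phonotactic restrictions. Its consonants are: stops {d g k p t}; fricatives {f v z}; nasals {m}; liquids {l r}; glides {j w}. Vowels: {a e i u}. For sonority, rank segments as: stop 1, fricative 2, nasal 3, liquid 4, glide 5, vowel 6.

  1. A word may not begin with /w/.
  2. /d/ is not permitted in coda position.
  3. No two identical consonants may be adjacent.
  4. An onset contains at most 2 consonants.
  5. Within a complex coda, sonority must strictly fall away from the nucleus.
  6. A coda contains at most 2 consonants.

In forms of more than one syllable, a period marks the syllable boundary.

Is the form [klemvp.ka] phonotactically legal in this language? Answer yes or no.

[klemvp.ka] — violates constraint 6: syllable 1 coda /mvp/ has 3 consonants (> 2) → phonotactically illegal

no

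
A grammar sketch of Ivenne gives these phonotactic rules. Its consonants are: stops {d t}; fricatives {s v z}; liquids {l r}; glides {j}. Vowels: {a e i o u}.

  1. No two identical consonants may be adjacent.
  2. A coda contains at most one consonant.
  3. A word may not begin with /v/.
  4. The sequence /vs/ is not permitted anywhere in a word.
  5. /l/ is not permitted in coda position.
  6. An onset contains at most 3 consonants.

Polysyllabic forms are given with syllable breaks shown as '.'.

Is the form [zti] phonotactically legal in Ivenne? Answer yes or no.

yes

[zti] — σ1 onset /zt/ (2C), coda /∅/ ok → phonotactically legal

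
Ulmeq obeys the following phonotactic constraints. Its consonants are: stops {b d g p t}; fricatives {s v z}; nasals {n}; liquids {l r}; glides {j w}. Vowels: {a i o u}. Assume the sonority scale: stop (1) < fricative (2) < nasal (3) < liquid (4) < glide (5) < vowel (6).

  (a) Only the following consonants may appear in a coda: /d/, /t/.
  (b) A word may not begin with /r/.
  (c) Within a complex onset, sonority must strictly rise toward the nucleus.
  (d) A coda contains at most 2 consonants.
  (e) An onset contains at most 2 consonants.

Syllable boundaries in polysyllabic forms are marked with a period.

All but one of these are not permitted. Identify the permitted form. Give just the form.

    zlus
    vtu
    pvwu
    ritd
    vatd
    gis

vatd

zlus — violates constraint (a): syllable 1 coda contains /s/, which is not a licensed coda consonant → not permitted
vtu — violates constraint (c): syllable 1 onset /vt/: /v/ (fricative, 2) → /t/ (stop, 1) does not rise → not permitted
pvwu — violates constraint (e): syllable 1 onset /pvw/ has 3 consonants (> 2) → not permitted
ritd — violates constraint (b): word begins with /r/ → not permitted
vatd — σ1 onset /v/, coda /td/ (2C) ok → permitted
gis — violates constraint (a): syllable 1 coda contains /s/, which is not a licensed coda consonant → not permitted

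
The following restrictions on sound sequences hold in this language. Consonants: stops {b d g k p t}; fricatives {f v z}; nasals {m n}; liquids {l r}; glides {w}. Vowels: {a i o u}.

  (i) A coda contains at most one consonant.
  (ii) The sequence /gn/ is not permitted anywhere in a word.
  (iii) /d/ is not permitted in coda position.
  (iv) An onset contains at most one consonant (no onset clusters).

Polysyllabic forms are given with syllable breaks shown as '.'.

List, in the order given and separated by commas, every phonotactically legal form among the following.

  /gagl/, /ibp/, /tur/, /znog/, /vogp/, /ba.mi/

/tur/, /ba.mi/

/gagl/ — violates constraint (i): syllable 1 coda /gl/ has 2 consonants (> 1) → phonotactically illegal
/ibp/ — violates constraint (i): syllable 1 coda /bp/ has 2 consonants (> 1) → phonotactically illegal
/tur/ — σ1 onset /t/, coda /r/ ok → phonotactically legal
/znog/ — violates constraint (iv): syllable 1 onset /zn/ has 2 consonants (> 1) → phonotactically illegal
/vogp/ — violates constraint (i): syllable 1 coda /gp/ has 2 consonants (> 1) → phonotactically illegal
/ba.mi/ — σ1 onset /b/, coda /∅/ ok; σ2 onset /m/, coda /∅/ ok → phonotactically legal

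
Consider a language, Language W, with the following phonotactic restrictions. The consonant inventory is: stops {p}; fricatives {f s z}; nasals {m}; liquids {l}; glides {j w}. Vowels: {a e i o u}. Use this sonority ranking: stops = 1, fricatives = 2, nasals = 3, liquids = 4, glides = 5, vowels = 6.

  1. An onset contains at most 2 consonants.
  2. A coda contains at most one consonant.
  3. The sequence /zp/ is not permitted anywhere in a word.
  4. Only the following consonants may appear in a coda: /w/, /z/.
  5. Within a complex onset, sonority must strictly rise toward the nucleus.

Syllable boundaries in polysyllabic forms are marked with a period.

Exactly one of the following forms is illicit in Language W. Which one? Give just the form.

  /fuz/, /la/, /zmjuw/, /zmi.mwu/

/fuz/ — σ1 onset /f/, coda /z/ ok → licit
/la/ — σ1 onset /l/, coda /∅/ ok → licit
/zmjuw/ — violates constraint 1: syllable 1 onset /zmj/ has 3 consonants (> 2) → illicit
/zmi.mwu/ — σ1 onset /zm/ (2→3 rises), coda /∅/ ok; σ2 onset /mw/ (3→5 rises), coda /∅/ ok → licit

/zmjuw/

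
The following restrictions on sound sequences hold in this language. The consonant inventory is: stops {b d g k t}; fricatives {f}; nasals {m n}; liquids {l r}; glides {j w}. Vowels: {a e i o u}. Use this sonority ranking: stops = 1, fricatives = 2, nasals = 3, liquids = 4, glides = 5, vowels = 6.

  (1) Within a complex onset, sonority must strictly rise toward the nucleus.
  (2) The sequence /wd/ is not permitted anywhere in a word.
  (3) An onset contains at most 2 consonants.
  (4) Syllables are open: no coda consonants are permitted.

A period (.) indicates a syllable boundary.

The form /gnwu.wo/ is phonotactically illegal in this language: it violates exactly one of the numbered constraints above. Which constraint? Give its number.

3

/gnwu.wo/: syllable 1 onset /gnw/ has 3 consonants (> 2).
This is a violation of constraint 3: "An onset contains at most 2 consonants."
The remaining constraints (1, 2, 4) are satisfied.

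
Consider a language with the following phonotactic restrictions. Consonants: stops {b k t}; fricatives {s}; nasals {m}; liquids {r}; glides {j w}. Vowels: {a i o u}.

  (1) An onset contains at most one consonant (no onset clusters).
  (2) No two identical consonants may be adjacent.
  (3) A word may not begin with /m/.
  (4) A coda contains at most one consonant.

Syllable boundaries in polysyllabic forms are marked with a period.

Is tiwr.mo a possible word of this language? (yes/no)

no

tiwr.mo — violates constraint 4: syllable 1 coda /wr/ has 2 consonants (> 1) → phonotactically illegal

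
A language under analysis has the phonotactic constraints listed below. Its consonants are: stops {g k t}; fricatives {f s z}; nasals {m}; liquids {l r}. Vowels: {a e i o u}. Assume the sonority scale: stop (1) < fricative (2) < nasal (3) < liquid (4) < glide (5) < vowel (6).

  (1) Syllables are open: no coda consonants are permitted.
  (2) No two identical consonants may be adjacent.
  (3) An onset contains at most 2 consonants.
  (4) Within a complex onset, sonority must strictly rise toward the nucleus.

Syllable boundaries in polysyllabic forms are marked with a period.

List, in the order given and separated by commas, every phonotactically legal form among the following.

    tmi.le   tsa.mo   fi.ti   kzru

tmi.le — σ1 onset /tm/ (1→3 rises), coda /∅/ ok; σ2 onset /l/, coda /∅/ ok → phonotactically legal
tsa.mo — σ1 onset /ts/ (1→2 rises), coda /∅/ ok; σ2 onset /m/, coda /∅/ ok → phonotactically legal
fi.ti — σ1 onset /f/, coda /∅/ ok; σ2 onset /t/, coda /∅/ ok → phonotactically legal
kzru — violates constraint 3: syllable 1 onset /kzr/ has 3 consonants (> 2) → phonotactically illegal

tmi.le, tsa.mo, fi.ti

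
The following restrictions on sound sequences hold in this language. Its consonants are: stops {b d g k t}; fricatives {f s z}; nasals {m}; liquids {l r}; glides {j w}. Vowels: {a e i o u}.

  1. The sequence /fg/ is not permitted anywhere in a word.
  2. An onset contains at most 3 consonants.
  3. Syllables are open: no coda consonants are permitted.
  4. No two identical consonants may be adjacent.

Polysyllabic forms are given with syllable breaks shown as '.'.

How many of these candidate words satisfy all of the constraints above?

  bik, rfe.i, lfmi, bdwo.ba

3

bik — violates constraint 3: syllable 1 coda /k/ has 1 consonant (> 0) → illicit
rfe.i — σ1 onset /rf/ (2C), coda /∅/ ok; σ2 onset /∅/, coda /∅/ ok → licit
lfmi — σ1 onset /lfm/ (3C), coda /∅/ ok → licit
bdwo.ba — σ1 onset /bdw/ (3C), coda /∅/ ok; σ2 onset /b/, coda /∅/ ok → licit
Licit: rfe.i, lfmi, bdwo.ba → 3.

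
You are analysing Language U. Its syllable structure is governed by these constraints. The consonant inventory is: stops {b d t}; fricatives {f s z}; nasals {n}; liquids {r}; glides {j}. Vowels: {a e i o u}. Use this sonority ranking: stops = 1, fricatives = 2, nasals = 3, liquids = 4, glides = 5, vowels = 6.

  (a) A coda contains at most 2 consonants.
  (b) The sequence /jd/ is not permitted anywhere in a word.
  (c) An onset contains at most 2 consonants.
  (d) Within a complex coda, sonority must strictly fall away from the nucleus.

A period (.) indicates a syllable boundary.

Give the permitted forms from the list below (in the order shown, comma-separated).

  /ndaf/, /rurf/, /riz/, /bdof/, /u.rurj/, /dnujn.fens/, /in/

/ndaf/ — σ1 onset /nd/ (2C), coda /f/ ok → permitted
/rurf/ — σ1 onset /r/, coda /rf/ (4→2 falls) ok → permitted
/riz/ — σ1 onset /r/, coda /z/ ok → permitted
/bdof/ — σ1 onset /bd/ (2C), coda /f/ ok → permitted
/u.rurj/ — violates constraint (d): syllable 2 coda /rj/: /r/ (liquid, 4) → /j/ (glide, 5) does not fall → not permitted
/dnujn.fens/ — σ1 onset /dn/ (2C), coda /jn/ (5→3 falls) ok; σ2 onset /f/, coda /ns/ (3→2 falls) ok → permitted
/in/ — σ1 onset /∅/, coda /n/ ok → permitted

/ndaf/, /rurf/, /riz/, /bdof/, /dnujn.fens/, /in/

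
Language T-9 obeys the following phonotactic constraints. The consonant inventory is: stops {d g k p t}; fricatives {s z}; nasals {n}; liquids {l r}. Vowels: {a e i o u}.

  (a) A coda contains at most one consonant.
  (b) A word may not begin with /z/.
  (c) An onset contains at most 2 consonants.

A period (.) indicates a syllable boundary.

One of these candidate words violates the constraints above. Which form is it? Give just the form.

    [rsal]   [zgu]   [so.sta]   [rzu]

[rsal] — σ1 onset /rs/ (2C), coda /l/ ok → well-formed
[zgu] — violates constraint (b): word begins with /z/ → ill-formed
[so.sta] — σ1 onset /s/, coda /∅/ ok; σ2 onset /st/ (2C), coda /∅/ ok → well-formed
[rzu] — σ1 onset /rz/ (2C), coda /∅/ ok → well-formed

[zgu]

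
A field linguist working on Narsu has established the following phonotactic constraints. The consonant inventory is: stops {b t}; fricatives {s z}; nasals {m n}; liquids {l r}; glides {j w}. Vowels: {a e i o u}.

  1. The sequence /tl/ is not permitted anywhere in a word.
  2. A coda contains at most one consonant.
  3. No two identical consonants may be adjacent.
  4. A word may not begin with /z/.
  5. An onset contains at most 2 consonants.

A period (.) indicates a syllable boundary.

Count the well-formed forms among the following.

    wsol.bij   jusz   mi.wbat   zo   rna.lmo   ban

4

wsol.bij — σ1 onset /ws/ (2C), coda /l/ ok; σ2 onset /b/, coda /j/ ok → well-formed
jusz — violates constraint 2: syllable 1 coda /sz/ has 2 consonants (> 1) → ill-formed
mi.wbat — σ1 onset /m/, coda /∅/ ok; σ2 onset /wb/ (2C), coda /t/ ok → well-formed
zo — violates constraint 4: word begins with /z/ → ill-formed
rna.lmo — σ1 onset /rn/ (2C), coda /∅/ ok; σ2 onset /lm/ (2C), coda /∅/ ok → well-formed
ban — σ1 onset /b/, coda /n/ ok → well-formed
Well-formed: wsol.bij, mi.wbat, rna.lmo, ban → 4.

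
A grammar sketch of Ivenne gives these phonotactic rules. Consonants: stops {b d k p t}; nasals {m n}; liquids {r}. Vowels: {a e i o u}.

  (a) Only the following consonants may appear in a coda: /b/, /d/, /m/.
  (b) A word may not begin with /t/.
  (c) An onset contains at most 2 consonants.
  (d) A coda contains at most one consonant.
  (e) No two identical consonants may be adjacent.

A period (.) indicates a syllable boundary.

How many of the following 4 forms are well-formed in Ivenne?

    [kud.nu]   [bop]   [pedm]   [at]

[kud.nu] — σ1 onset /k/, coda /d/ ok; σ2 onset /n/, coda /∅/ ok → well-formed
[bop] — violates constraint (a): syllable 1 coda contains /p/, which is not a licensed coda consonant → ill-formed
[pedm] — violates constraint (d): syllable 1 coda /dm/ has 2 consonants (> 1) → ill-formed
[at] — violates constraint (a): syllable 1 coda contains /t/, which is not a licensed coda consonant → ill-formed
Well-formed: [kud.nu] → 1.

1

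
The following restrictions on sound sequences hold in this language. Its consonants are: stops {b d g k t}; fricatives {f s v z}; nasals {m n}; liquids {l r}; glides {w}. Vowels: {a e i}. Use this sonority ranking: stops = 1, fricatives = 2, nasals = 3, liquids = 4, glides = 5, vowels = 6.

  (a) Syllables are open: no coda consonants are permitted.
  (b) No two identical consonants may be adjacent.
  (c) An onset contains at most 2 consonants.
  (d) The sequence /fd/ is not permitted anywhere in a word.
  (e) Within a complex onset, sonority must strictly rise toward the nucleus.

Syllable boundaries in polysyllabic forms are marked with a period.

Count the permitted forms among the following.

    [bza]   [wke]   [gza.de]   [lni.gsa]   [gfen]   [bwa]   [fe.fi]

[bza] — σ1 onset /bz/ (1→2 rises), coda /∅/ ok → permitted
[wke] — violates constraint (e): syllable 1 onset /wk/: /w/ (glide, 5) → /k/ (stop, 1) does not rise → not permitted
[gza.de] — σ1 onset /gz/ (1→2 rises), coda /∅/ ok; σ2 onset /d/, coda /∅/ ok → permitted
[lni.gsa] — violates constraint (e): syllable 1 onset /ln/: /l/ (liquid, 4) → /n/ (nasal, 3) does not rise → not permitted
[gfen] — violates constraint (a): syllable 1 coda /n/ has 1 consonant (> 0) → not permitted
[bwa] — σ1 onset /bw/ (1→5 rises), coda /∅/ ok → permitted
[fe.fi] — σ1 onset /f/, coda /∅/ ok; σ2 onset /f/, coda /∅/ ok → permitted
Permitted: [bza], [gza.de], [bwa], [fe.fi] → 4.

4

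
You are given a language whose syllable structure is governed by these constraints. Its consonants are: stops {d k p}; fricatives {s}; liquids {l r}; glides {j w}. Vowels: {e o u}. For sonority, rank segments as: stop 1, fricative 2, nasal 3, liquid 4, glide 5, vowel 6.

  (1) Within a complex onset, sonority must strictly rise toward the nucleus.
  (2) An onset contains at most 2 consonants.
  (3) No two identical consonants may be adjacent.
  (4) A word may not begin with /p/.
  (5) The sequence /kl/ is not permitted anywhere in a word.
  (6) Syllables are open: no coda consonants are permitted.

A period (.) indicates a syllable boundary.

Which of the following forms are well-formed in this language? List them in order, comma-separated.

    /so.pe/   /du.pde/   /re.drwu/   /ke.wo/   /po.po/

/so.pe/ — σ1 onset /s/, coda /∅/ ok; σ2 onset /p/, coda /∅/ ok → well-formed
/du.pde/ — violates constraint 1: syllable 2 onset /pd/: /p/ (stop, 1) → /d/ (stop, 1) does not rise → ill-formed
/re.drwu/ — violates constraint 2: syllable 2 onset /drw/ has 3 consonants (> 2) → ill-formed
/ke.wo/ — σ1 onset /k/, coda /∅/ ok; σ2 onset /w/, coda /∅/ ok → well-formed
/po.po/ — violates constraint 4: word begins with /p/ → ill-formed

/so.pe/, /ke.wo/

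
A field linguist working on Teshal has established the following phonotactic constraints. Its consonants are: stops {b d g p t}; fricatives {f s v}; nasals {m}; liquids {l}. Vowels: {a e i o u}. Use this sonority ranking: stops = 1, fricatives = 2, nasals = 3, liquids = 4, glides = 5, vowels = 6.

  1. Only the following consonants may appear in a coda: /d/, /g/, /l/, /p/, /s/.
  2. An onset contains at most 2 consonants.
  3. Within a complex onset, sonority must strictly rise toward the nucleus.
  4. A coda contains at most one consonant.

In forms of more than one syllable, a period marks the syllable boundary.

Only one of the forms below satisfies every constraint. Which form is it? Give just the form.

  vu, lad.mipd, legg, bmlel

vu — σ1 onset /v/, coda /∅/ ok → phonotactically legal
lad.mipd — violates constraint 4: syllable 2 coda /pd/ has 2 consonants (> 1) → phonotactically illegal
legg — violates constraint 4: syllable 1 coda /gg/ has 2 consonants (> 1) → phonotactically illegal
bmlel — violates constraint 2: syllable 1 onset /bml/ has 3 consonants (> 2) → phonotactically illegal

vu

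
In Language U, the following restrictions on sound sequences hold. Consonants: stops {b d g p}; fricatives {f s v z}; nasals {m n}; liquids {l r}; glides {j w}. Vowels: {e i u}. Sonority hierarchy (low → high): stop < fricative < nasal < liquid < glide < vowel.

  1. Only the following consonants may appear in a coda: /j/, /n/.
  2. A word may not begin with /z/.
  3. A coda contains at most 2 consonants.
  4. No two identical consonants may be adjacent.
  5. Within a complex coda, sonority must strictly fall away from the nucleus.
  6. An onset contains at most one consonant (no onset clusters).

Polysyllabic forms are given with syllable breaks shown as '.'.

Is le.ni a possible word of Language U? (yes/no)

yes

le.ni — σ1 onset /l/, coda /∅/ ok; σ2 onset /n/, coda /∅/ ok → well-formed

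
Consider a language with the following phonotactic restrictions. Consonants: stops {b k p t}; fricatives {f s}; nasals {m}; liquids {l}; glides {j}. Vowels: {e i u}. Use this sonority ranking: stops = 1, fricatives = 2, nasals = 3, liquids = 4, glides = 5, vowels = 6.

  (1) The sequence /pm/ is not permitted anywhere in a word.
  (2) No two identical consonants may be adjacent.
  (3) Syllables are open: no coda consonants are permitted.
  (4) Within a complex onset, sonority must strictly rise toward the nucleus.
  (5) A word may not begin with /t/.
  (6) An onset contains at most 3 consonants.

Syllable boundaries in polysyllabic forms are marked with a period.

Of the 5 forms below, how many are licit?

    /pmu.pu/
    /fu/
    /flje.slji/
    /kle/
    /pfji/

4

/pmu.pu/ — violates constraint 1: contains banned sequence /pm/ → illicit
/fu/ — σ1 onset /f/, coda /∅/ ok → licit
/flje.slji/ — σ1 onset /flj/ (2→4→5 rises), coda /∅/ ok; σ2 onset /slj/ (2→4→5 rises), coda /∅/ ok → licit
/kle/ — σ1 onset /kl/ (1→4 rises), coda /∅/ ok → licit
/pfji/ — σ1 onset /pfj/ (1→2→5 rises), coda /∅/ ok → licit
Licit: /fu/, /flje.slji/, /kle/, /pfji/ → 4.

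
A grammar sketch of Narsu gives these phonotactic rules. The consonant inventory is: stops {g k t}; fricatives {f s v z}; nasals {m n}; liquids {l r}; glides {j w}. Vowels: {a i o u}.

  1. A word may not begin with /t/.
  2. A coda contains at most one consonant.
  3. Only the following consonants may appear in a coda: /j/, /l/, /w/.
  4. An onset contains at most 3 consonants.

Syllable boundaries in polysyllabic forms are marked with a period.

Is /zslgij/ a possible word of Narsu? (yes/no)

no

/zslgij/ — violates constraint 4: syllable 1 onset /zslg/ has 4 consonants (> 3) → phonotactically illegal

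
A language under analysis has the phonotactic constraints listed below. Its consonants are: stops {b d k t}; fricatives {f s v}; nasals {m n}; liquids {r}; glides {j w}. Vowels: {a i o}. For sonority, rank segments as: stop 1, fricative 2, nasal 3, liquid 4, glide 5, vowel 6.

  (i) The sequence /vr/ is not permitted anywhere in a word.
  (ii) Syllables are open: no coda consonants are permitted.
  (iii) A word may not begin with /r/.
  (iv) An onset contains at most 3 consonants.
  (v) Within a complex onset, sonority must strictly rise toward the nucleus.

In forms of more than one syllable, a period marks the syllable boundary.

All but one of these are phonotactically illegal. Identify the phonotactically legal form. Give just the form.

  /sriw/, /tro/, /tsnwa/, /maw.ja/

/tro/

/sriw/ — violates constraint (ii): syllable 1 coda /w/ has 1 consonant (> 0) → phonotactically illegal
/tro/ — σ1 onset /tr/ (1→4 rises), coda /∅/ ok → phonotactically legal
/tsnwa/ — violates constraint (iv): syllable 1 onset /tsnw/ has 4 consonants (> 3) → phonotactically illegal
/maw.ja/ — violates constraint (ii): syllable 1 coda /w/ has 1 consonant (> 0) → phonotactically illegal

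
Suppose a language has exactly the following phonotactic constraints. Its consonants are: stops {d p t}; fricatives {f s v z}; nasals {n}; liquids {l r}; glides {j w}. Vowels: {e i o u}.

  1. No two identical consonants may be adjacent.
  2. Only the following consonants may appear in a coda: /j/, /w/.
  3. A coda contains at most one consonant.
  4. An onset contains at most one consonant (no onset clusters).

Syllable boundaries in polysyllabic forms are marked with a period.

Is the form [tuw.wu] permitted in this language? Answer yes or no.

[tuw.wu] — violates constraint 1: adjacent identical consonants /ww/ → not permitted

no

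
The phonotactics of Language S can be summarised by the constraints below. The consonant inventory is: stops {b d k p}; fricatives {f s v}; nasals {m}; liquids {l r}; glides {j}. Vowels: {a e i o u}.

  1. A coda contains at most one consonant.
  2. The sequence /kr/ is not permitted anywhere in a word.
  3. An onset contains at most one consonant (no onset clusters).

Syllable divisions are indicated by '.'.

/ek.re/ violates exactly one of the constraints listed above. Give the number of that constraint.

2

/ek.re/: contains banned sequence /kr/.
This is a violation of constraint 2: "The sequence /kr/ is not permitted anywhere in a word."
The remaining constraints (1, 3) are satisfied.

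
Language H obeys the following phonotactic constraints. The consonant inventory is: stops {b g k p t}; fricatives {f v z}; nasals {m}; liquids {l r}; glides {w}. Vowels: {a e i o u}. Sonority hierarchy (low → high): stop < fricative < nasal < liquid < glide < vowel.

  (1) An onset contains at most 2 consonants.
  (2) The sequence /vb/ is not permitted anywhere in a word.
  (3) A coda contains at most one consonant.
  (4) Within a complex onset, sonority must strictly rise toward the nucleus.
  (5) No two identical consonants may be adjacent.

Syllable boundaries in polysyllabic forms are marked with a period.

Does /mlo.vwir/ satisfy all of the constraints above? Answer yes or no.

yes

/mlo.vwir/ — σ1 onset /ml/ (3→4 rises), coda /∅/ ok; σ2 onset /vw/ (2→5 rises), coda /r/ ok → permitted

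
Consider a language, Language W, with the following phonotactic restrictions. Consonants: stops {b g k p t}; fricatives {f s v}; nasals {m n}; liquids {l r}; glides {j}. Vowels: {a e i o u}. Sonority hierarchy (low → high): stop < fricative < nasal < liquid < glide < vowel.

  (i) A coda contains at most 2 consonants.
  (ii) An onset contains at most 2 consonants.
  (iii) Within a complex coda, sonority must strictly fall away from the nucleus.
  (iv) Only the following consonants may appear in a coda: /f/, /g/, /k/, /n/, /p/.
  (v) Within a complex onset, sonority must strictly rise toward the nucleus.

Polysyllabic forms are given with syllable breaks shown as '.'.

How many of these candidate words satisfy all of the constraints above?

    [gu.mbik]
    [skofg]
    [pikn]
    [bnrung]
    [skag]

0

[gu.mbik] — violates constraint (v): syllable 2 onset /mb/: /m/ (nasal, 3) → /b/ (stop, 1) does not rise → not permitted
[skofg] — violates constraint (v): syllable 1 onset /sk/: /s/ (fricative, 2) → /k/ (stop, 1) does not rise → not permitted
[pikn] — violates constraint (iii): syllable 1 coda /kn/: /k/ (stop, 1) → /n/ (nasal, 3) does not fall → not permitted
[bnrung] — violates constraint (ii): syllable 1 onset /bnr/ has 3 consonants (> 2) → not permitted
[skag] — violates constraint (v): syllable 1 onset /sk/: /s/ (fricative, 2) → /k/ (stop, 1) does not rise → not permitted
No form is permitted → 0.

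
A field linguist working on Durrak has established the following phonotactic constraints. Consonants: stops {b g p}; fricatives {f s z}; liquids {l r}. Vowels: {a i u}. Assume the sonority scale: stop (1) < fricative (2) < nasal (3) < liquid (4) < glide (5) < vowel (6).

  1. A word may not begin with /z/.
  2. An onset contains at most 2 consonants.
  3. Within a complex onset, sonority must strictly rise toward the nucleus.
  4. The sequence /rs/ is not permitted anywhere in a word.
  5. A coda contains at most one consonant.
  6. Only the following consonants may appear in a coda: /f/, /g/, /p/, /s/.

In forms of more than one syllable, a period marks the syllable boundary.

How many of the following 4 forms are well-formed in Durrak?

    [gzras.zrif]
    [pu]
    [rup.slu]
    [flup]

3

[gzras.zrif] — violates constraint 2: syllable 1 onset /gzr/ has 3 consonants (> 2) → ill-formed
[pu] — σ1 onset /p/, coda /∅/ ok → well-formed
[rup.slu] — σ1 onset /r/, coda /p/ ok; σ2 onset /sl/ (2→4 rises), coda /∅/ ok → well-formed
[flup] — σ1 onset /fl/ (2→4 rises), coda /p/ ok → well-formed
Well-formed: [pu], [rup.slu], [flup] → 3.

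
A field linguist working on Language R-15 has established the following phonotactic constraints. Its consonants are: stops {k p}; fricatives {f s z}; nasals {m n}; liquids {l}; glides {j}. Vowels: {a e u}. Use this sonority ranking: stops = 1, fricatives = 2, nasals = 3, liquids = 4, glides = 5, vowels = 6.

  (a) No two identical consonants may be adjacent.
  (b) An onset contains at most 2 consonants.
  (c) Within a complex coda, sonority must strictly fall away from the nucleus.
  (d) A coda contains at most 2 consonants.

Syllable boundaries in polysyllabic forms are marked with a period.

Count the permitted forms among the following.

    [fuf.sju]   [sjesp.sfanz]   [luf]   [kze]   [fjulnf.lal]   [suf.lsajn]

[fuf.sju] — σ1 onset /f/, coda /f/ ok; σ2 onset /sj/ (2C), coda /∅/ ok → permitted
[sjesp.sfanz] — σ1 onset /sj/ (2C), coda /sp/ (2→1 falls) ok; σ2 onset /sf/ (2C), coda /nz/ (3→2 falls) ok → permitted
[luf] — σ1 onset /l/, coda /f/ ok → permitted
[kze] — σ1 onset /kz/ (2C), coda /∅/ ok → permitted
[fjulnf.lal] — violates constraint (d): syllable 1 coda /lnf/ has 3 consonants (> 2) → not permitted
[suf.lsajn] — σ1 onset /s/, coda /f/ ok; σ2 onset /ls/ (2C), coda /jn/ (5→3 falls) ok → permitted
Permitted: [fuf.sju], [sjesp.sfanz], [luf], [kze], [suf.lsajn] → 5.

5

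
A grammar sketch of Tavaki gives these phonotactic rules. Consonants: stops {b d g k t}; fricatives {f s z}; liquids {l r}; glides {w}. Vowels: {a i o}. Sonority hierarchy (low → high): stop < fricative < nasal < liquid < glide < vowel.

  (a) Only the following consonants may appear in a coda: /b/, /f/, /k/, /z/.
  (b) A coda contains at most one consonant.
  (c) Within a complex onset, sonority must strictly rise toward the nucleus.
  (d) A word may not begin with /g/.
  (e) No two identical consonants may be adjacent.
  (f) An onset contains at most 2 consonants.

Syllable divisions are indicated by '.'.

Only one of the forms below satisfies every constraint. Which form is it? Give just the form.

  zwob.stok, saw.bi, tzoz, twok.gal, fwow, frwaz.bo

zwob.stok — violates constraint (c): syllable 2 onset /st/: /s/ (fricative, 2) → /t/ (stop, 1) does not rise → not permitted
saw.bi — violates constraint (a): syllable 1 coda contains /w/, which is not a licensed coda consonant → not permitted
tzoz — σ1 onset /tz/ (1→2 rises), coda /z/ ok → permitted
twok.gal — violates constraint (a): syllable 2 coda contains /l/, which is not a licensed coda consonant → not permitted
fwow — violates constraint (a): syllable 1 coda contains /w/, which is not a licensed coda consonant → not permitted
frwaz.bo — violates constraint (f): syllable 1 onset /frw/ has 3 consonants (> 2) → not permitted

tzoz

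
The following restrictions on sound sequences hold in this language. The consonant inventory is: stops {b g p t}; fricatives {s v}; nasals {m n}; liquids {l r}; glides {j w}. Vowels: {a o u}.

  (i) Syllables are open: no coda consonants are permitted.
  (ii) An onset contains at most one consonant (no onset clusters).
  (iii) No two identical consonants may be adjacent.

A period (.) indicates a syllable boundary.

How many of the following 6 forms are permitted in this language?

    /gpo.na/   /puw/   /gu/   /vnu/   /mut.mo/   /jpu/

/gpo.na/ — violates constraint (ii): syllable 1 onset /gp/ has 2 consonants (> 1) → not permitted
/puw/ — violates constraint (i): syllable 1 coda /w/ has 1 consonant (> 0) → not permitted
/gu/ — σ1 onset /g/, coda /∅/ ok → permitted
/vnu/ — violates constraint (ii): syllable 1 onset /vn/ has 2 consonants (> 1) → not permitted
/mut.mo/ — violates constraint (i): syllable 1 coda /t/ has 1 consonant (> 0) → not permitted
/jpu/ — violates constraint (ii): syllable 1 onset /jp/ has 2 consonants (> 1) → not permitted
Permitted: /gu/ → 1.

1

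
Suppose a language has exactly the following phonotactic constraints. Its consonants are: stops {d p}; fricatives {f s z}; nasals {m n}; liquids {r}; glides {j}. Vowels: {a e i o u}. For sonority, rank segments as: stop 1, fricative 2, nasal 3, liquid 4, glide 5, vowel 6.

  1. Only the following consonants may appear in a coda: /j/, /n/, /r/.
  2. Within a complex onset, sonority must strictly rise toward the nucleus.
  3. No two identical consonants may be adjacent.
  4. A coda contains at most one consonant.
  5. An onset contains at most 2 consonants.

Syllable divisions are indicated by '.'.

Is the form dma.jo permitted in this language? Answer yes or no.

yes

dma.jo — σ1 onset /dm/ (1→3 rises), coda /∅/ ok; σ2 onset /j/, coda /∅/ ok → permitted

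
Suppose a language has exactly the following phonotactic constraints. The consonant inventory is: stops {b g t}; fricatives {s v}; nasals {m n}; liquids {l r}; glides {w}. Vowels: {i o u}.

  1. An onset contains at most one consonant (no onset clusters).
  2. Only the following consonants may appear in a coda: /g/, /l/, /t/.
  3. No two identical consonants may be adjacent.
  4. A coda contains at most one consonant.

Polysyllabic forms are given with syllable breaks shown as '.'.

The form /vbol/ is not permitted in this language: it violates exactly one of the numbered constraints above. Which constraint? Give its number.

1

/vbol/: syllable 1 onset /vb/ has 2 consonants (> 1).
This is a violation of constraint 1: "An onset contains at most one consonant (no onset clusters)."
The remaining constraints (2, 3, 4) are satisfied.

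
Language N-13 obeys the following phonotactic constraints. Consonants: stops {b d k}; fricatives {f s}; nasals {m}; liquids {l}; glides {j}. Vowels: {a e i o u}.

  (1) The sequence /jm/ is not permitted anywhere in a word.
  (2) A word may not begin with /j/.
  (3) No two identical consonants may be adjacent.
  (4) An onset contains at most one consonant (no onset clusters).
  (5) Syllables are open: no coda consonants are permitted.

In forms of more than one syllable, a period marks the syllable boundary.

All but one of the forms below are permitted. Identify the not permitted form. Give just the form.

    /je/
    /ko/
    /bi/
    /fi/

/je/

/je/ — violates constraint 2: word begins with /j/ → not permitted
/ko/ — σ1 onset /k/, coda /∅/ ok → permitted
/bi/ — σ1 onset /b/, coda /∅/ ok → permitted
/fi/ — σ1 onset /f/, coda /∅/ ok → permitted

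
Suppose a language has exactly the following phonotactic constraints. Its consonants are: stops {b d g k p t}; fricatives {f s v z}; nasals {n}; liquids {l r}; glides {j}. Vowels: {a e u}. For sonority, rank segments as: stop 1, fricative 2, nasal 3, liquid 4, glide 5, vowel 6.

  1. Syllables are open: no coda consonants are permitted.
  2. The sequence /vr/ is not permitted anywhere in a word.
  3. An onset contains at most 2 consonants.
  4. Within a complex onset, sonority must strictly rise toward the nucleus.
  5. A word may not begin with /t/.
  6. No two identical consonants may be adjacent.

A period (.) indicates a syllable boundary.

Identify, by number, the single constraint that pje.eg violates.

pje.eg: syllable 2 coda /g/ has 1 consonant (> 0).
This is a violation of constraint 1: "Syllables are open: no coda consonants are permitted."
The remaining constraints (2, 3, 4, 5, 6) are satisfied.

1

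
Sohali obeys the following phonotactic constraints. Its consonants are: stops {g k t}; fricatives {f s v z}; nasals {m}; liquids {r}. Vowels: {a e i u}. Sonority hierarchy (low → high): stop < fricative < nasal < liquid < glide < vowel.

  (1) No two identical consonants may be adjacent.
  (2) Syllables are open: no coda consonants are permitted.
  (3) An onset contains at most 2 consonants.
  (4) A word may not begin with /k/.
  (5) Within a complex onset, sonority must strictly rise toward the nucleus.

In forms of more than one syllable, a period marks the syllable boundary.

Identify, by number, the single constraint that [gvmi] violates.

[gvmi]: syllable 1 onset /gvm/ has 3 consonants (> 2).
This is a violation of constraint 3: "An onset contains at most 2 consonants."
The remaining constraints (1, 2, 4, 5) are satisfied.

3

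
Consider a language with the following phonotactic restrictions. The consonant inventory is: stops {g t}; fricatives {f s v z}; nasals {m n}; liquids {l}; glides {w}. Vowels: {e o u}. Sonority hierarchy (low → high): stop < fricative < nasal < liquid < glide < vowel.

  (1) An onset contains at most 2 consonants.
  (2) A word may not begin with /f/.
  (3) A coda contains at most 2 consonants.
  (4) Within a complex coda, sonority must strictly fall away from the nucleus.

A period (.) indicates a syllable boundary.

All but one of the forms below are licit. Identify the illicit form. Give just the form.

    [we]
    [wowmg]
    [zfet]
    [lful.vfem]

[we] — σ1 onset /w/, coda /∅/ ok → licit
[wowmg] — violates constraint 3: syllable 1 coda /wmg/ has 3 consonants (> 2) → illicit
[zfet] — σ1 onset /zf/ (2C), coda /t/ ok → licit
[lful.vfem] — σ1 onset /lf/ (2C), coda /l/ ok; σ2 onset /vf/ (2C), coda /m/ ok → licit

[wowmg]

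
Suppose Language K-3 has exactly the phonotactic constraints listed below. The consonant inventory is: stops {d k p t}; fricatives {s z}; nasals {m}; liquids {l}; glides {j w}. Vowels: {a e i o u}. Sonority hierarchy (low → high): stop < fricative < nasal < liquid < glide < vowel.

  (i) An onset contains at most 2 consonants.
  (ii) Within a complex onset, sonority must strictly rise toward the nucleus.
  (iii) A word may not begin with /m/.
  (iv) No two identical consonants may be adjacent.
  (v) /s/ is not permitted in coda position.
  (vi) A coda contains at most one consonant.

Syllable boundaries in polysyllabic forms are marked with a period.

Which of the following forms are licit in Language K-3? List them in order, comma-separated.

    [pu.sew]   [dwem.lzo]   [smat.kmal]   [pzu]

[pu.sew] — σ1 onset /p/, coda /∅/ ok; σ2 onset /s/, coda /w/ ok → licit
[dwem.lzo] — violates constraint (ii): syllable 2 onset /lz/: /l/ (liquid, 4) → /z/ (fricative, 2) does not rise → illicit
[smat.kmal] — σ1 onset /sm/ (2→3 rises), coda /t/ ok; σ2 onset /km/ (1→3 rises), coda /l/ ok → licit
[pzu] — σ1 onset /pz/ (1→2 rises), coda /∅/ ok → licit

[pu.sew], [smat.kmal], [pzu]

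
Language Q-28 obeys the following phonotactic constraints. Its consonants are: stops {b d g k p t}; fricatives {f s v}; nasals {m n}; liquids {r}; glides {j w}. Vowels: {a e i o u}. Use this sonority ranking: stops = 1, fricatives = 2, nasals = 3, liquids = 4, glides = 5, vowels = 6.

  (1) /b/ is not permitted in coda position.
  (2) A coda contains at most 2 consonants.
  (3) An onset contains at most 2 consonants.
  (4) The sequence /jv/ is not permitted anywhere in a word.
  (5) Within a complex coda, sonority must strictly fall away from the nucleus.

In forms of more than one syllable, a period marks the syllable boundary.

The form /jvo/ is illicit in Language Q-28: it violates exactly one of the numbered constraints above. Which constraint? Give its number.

/jvo/: contains banned sequence /jv/.
This is a violation of constraint 4: "The sequence /jv/ is not permitted anywhere in a word."
The remaining constraints (1, 2, 3, 5) are satisfied.

4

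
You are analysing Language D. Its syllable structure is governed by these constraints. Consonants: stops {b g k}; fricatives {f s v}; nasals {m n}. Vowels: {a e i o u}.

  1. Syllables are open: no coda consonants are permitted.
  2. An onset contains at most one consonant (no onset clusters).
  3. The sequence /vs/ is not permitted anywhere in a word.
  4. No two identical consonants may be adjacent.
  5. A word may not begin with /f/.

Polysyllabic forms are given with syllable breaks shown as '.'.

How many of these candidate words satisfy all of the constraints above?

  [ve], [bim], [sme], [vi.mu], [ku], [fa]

3

[ve] — σ1 onset /v/, coda /∅/ ok → permitted
[bim] — violates constraint 1: syllable 1 coda /m/ has 1 consonant (> 0) → not permitted
[sme] — violates constraint 2: syllable 1 onset /sm/ has 2 consonants (> 1) → not permitted
[vi.mu] — σ1 onset /v/, coda /∅/ ok; σ2 onset /m/, coda /∅/ ok → permitted
[ku] — σ1 onset /k/, coda /∅/ ok → permitted
[fa] — violates constraint 5: word begins with /f/ → not permitted
Permitted: [ve], [vi.mu], [ku] → 3.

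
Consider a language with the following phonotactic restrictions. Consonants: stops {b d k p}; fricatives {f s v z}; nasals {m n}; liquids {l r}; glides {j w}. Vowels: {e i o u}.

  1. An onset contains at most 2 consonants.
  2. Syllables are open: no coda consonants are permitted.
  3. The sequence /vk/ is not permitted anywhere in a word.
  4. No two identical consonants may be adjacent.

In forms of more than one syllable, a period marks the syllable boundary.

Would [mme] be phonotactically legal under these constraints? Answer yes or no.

[mme] — violates constraint 4: adjacent identical consonants /mm/ → phonotactically illegal

no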